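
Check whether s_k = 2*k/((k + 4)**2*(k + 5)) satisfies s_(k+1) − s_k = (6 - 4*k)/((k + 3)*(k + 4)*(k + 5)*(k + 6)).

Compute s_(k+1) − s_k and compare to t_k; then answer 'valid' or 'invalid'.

s_(k+1) = 2*(k + 1)/((k + 5)**2*(k + 6))
s_(k+1) − s_k = 2*(-k*(k + 5)*(k + 6) + (k + 1)*(k + 4)**2)/((k + 4)**2*(k + 5)**2*(k + 6))
(s_(k+1) − s_k) − t_k = 2*(3*k**2 + 11*k - 12)/(k**6 + 27*k**5 + 301*k**4 + 1773*k**3 + 5818*k**2 + 10080*k + 7200)

Invalid: residual 2*(3*k**2 + 11*k - 12)/(k**6 + 27*k**5 + 301*k**4 + 1773*k**3 + 5818*k**2 + 10080*k + 7200) ≠ 0.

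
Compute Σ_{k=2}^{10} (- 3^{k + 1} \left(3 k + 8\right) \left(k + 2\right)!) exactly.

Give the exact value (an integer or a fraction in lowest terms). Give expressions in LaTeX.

Σ = -3309294160972152

r(k) = 3*(k + 3)*(3*k + 11)/(3*k + 8) after simplifying.
So A=3*k + 9 and B=1, with C=k + 8/3.
Solve (3*k + 9)·f(k+1) − (1)·f(k) = k + 8/3.
deg f ≤ 0 (via 1,0,1).
A polynomial solution: f(k) = 1/3.
Certificate R = B(k−1)f/C = 1/(3*k + 8) gives s_k = -3**(k + 1)*factorial(k + 2).
Δs = -3**(k + 1)*(3*k + 8)*factorial(k + 2), as required.
Evaluate s at k=11 and k=2: -3309294160972800 and -648; difference -3309294160972152.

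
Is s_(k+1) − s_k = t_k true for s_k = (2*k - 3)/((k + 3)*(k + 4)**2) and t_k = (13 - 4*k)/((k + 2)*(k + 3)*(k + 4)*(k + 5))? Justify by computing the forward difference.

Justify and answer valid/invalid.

s_(k+1) = (2*k - 1)/((k + 4)*(k + 5)**2)
s_(k+1) − s_k = (-4*k**2 - 3*k + 63)/(k**5 + 21*k**4 + 175*k**3 + 723*k**2 + 1480*k + 1200)
(s_(k+1) − s_k) − t_k = 2*(6*k**2 + 10*k - 67)/(k**6 + 23*k**5 + 217*k**4 + 1073*k**3 + 2926*k**2 + 4160*k + 2400)

Invalid: residual 2*(6*k**2 + 10*k - 67)/(k**6 + 23*k**5 + 217*k**4 + 1073*k**3 + 2926*k**2 + 4160*k + 2400) ≠ 0.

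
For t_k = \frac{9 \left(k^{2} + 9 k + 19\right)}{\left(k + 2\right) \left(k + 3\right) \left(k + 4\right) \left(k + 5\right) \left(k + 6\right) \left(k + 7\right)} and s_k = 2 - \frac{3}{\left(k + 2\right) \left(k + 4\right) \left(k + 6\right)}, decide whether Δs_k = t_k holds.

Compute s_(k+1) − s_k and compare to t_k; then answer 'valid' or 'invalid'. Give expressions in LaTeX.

valid (s_(k+1) − s_k reduces to t_k)

s_(k+1) = 2 - 3/((k + 3)*(k + 5)*(k + 7))
s_(k+1) − s_k = 9*(k**2 + 9*k + 19)/(k**6 + 27*k**5 + 295*k**4 + 1665*k**3 + 5104*k**2 + 8028*k + 5040)
(s_(k+1) − s_k) − t_k = 0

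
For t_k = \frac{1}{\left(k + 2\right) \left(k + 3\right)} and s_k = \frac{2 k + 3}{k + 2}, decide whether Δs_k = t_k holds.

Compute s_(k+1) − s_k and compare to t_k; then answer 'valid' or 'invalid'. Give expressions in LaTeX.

s_(k+1) = (2*k + 5)/(k + 3)
s_(k+1) − s_k = 1/(k**2 + 5*k + 6)
(s_(k+1) − s_k) − t_k = 0

Valid: the claim telescopes to t_k.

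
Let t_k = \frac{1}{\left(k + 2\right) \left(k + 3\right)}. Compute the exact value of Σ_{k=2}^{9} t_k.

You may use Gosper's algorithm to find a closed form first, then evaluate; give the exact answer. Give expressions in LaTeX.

The ratio is (k + 2)/(k + 4).
Factor: A=k + 2; B=k + 4; C=1.
Need (k + 2)·f(k+1) − (k + 3)·f(k) = 1.
Bound: deg f ≤ 1.
Solve for f: f(k) = k/2 (degree 1 ≤ 1).
Certificate R = B(k−1)f/C = k*(k + 3)/2 gives s_k = k/(2*(k + 2)).
Verify: 1/(k**2 + 5*k + 6) matches t_k.
Evaluate s at k=10 and k=2: 5/12 and 1/4; difference 1/6.

Σ = 1/6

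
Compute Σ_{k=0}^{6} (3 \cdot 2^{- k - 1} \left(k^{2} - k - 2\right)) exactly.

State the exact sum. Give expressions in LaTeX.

Σ = -21/16

Compute t_(k+1)/t_k: get (k**2 + k - 2)/(2*(k**2 - k - 2)).
Factor: A=1/2; B=1; C=k**2 - k - 2.
Need (1/2)·f(k+1) − (1)·f(k) = k**2 - k - 2.
From deg A=0, deg B=0, deg C=2: d=2.
Solve for f: f(k) = -2*k*(k + 1) (degree 2 ≤ 2).
Get s_k = R·t_k = 3*k*(-k - 1)/2**k with R(k) = B(k−1)f(k)/C(k) = -2*k/(k - 2).
Δs = 3*(k - 2)*(k + 1)/(2*2**k), as required.
Telescoping: Σ = s_(7) − s_(0) = -21/16 − (0) = -21/16.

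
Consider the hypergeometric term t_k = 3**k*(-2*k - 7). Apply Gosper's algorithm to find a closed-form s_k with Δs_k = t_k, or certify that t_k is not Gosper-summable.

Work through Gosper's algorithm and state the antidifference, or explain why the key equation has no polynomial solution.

s_k = 3**k*(-k - 2)

Step 1: r(k) = 3*(2*k + 9)/(2*k + 7).
Normal form (A,B,C) = (3, 1, k + 7/2).
Solve (3)·f(k+1) − (1)·f(k) = k + 7/2.
d = 1 from the (0,0,1) case.
Solve for f: f(k) = (k + 2)/2 (degree 1 ≤ 1).
Certificate R = B(k−1)f/C = (k + 2)/(2*k + 7) gives s_k = 3**k*(-k - 2).
Verify: 3**k*(-2*k - 7) matches t_k.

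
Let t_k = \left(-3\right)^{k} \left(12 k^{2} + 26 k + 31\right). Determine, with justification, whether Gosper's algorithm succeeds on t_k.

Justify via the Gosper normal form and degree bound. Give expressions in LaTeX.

The ratio is 3*(-12*k**2 - 50*k - 69)/(12*k**2 + 26*k + 31).
Normal form (A,B,C) = (-3, 1, k**2 + 13*k/6 + 31/12).
Need (-3)·f(k+1) − (1)·f(k) = k**2 + 13*k/6 + 31/12.
deg f ≤ 2 (via 0,0,2).
Match coefficients ⇒ f(k) = -(3*k**2 + 2*k + 4)/12.
Get s_k = R·t_k = (-3)**k*(-3*k**2 - 2*k - 4) with R(k) = B(k−1)f(k)/C(k) = -(3*k**2 + 2*k + 4)/(12*k**2 + 26*k + 31).
Δs = (-3)**k*(12*k**2 + 26*k + 31), as required.

Yes. s_k = \left(-3\right)^{k} \left(- 3 k^{2} - 2 k - 4\right).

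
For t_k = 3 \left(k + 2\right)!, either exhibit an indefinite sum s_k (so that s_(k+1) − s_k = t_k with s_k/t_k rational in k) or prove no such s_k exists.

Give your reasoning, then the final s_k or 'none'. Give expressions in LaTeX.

none (Gosper's algorithm certifies no s_k)

Compute t_(k+1)/t_k: get k + 3.
So A=k + 3 and B=1, with C=1.
f must satisfy (k + 3)·f(k+1) − (1)·f(k) = 1.
Bound: deg f ≤ -1.
Bound -1 < 0, so the key equation has no polynomial solution.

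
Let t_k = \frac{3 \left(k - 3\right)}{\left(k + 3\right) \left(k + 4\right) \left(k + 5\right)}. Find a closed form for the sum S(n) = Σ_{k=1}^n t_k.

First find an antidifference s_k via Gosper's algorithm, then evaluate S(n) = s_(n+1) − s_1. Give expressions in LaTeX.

S(n) = \frac{3 n \left(n - 11\right)}{20 \left(n^{2} + 9 n + 20\right)}

r(k) = (k - 2)*(k + 3)/((k - 3)*(k + 6)) after simplifying.
Take A(k)=k + 3, B(k)=k + 6, C(k)=k - 3.
Need (k + 3)·f(k+1) − (k + 5)·f(k) = k - 3.
From deg A=1, deg B=1, deg C=1: d=2.
Coefficient equations give f(k) = -k.
R(k) = B(k−1)·f(k)/C(k) = -k*(k + 5)/(k - 3); s_k = R·t_k = -3*k/((k + 3)*(k + 4)).
Verify: 3*(k - 3)/(k**3 + 12*k**2 + 47*k + 60) matches t_k.
Evaluate: s_(n+1) = 3*(-n - 1)/(n**2 + 9*n + 20); subtract s_(1) = -3/20 ⇒ S(n) = 3*n*(n - 11)/(20*(n**2 + 9*n + 20)).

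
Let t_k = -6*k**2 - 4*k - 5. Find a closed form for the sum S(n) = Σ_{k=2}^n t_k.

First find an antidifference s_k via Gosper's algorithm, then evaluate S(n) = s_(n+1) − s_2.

The ratio is (6*k**2 + 16*k + 15)/(6*k**2 + 4*k + 5).
So A=1 and B=1, with C=k**2 + 2*k/3 + 5/6.
Key eq: (1)·f(k+1) = (1)·f(k) + (k**2 + 2*k/3 + 5/6).
From deg A=0, deg B=0, deg C=2: d=3.
Solve for f: f(k) = k*(2*k**2 - k + 4)/6 (degree 3 ≤ 3).
R(k) = B(k−1)·f(k)/C(k) = k*(2*k**2 - k + 4)/(6*k**2 + 4*k + 5); s_k = R·t_k = k*(-2*k**2 + k - 4).
s_(k+1) − s_k = -6*k**2 - 4*k - 5 = t_k.
Telescope: S(n) = s_(n+1) − s_(2) = -2*n**3 - 5*n**2 - 8*n - 5 − (-20) = -2*n**3 - 5*n**2 - 8*n + 15.

S(n) = -2*n**3 - 5*n**2 - 8*n + 15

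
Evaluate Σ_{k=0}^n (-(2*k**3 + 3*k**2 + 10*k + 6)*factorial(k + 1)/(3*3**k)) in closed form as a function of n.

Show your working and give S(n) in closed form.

Ratio r(k) = (2*k**4 + 13*k**3 + 40*k**2 + 65*k + 42)/(3*(2*k**3 + 3*k**2 + 10*k + 6)).
Factor: A=k/3 + 2/3; B=1; C=k**3 + 3*k**2/2 + 5*k + 3.
Solve (k/3 + 2/3)·f(k+1) − (1)·f(k) = k**3 + 3*k**2/2 + 5*k + 3.
Bound: deg f ≤ 2.
Match coefficients ⇒ f(k) = 3*k*(2*k + 1)/2.
Then R = B(k−1)f/C = 3*k*(2*k + 1)/(2*k**3 + 3*k**2 + 10*k + 6), so s_k = R(k)·t_k = -k*(2*k + 1)*factorial(k + 1)/3**k.
Δs = -(2*k**3 + 3*k**2 + 10*k + 6)*factorial(k + 1)/(3*3**k), as required.
Telescope: S(n) = s_(n+1) − s_(0) = -3**(-n - 1)*(n + 1)*(2*n + 3)*factorial(n + 2) − (0) = -3**(-n - 1)*(n + 1)*(2*n + 3)*factorial(n + 2).

S(n) = -3**(-n - 1)*(n + 1)*(2*n + 3)*factorial(n + 2)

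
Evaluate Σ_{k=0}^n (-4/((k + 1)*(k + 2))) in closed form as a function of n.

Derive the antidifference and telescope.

Compute t_(k+1)/t_k: get (k + 1)/(k + 3).
So A=k + 1 and B=k + 3, with C=1.
Solve (k + 1)·f(k+1) − (k + 2)·f(k) = 1.
d = 1 from the (1,1,0) case.
Solve for f: f(k) = k (degree 1 ≤ 1).
Get s_k = R·t_k = -4*k/(k + 1) with R(k) = B(k−1)f(k)/C(k) = k*(k + 2).
s_(k+1) − s_k = -4/(k**2 + 3*k + 2) = t_k.
Evaluate: s_(n+1) = 4*(-n - 1)/(n + 2); subtract s_(0) = 0 ⇒ S(n) = 4*(-n - 1)/(n + 2).

S(n) = 4*(-n - 1)/(n + 2)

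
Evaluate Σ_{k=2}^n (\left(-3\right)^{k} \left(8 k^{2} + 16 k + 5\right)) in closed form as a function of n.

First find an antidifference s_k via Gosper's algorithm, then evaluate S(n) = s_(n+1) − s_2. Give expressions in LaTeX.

S(n) = 6 \left(-3\right)^{n} n^{2} + 15 \left(-3\right)^{n} n + 6 \left(-3\right)^{n} + 81

Ratio r(k) = 3*(-8*k**2 - 32*k - 29)/(8*k**2 + 16*k + 5).
A = -3, B = 1, C = k**2 + 2*k + 5/8.
Key eq: (-3)·f(k+1) = (1)·f(k) + (k**2 + 2*k + 5/8).
Bound: deg f ≤ 2.
Match coefficients ⇒ f(k) = -(k + 1)*(2*k - 1)/8.
So s_k = (B(k−1)f/C)·t_k = (-(k + 1)*(2*k - 1)/(8*k**2 + 16*k + 5))·t_k = (-3)**k*(-2*k**2 - k + 1).
Verify: (-3)**k*(8*k**2 + 16*k + 5) matches t_k.
s_(n+1) = 3*(-3)**n*(2*n**2 + 5*n + 2) and s_(2) = -81, so S(n) = 6*(-3)**n*n**2 + 15*(-3)**n*n + 6*(-3)**n + 81.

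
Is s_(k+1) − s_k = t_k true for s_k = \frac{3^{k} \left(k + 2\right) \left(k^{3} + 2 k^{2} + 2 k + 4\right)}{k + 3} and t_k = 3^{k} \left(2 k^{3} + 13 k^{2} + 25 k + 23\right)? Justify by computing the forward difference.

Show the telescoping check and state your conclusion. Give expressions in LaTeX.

Invalid: residual \frac{3^{k} \left(- 2 k^{4} - 18 k^{3} - 62 k^{2} - 96 k - 65\right)}{k^{2} + 7 k + 12} ≠ 0.

s_(k+1) = 3**(k + 1)*(k**4 + 8*k**3 + 24*k**2 + 36*k + 27)/(k + 4)
s_(k+1) − s_k = 3**k*(2*k**5 + 25*k**4 + 122*k**3 + 292*k**2 + 365*k + 211)/(k**2 + 7*k + 12)
(s_(k+1) − s_k) − t_k = 3**k*(-2*k**4 - 18*k**3 - 62*k**2 - 96*k - 65)/(k**2 + 7*k + 12)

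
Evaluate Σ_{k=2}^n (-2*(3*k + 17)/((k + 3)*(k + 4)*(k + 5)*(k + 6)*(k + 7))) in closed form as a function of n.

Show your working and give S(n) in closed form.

Compute t_(k+1)/t_k: get (k + 3)*(3*k + 20)/((k + 8)*(3*k + 17)).
Factor: A=k + 3; B=k + 8; C=k + 17/3.
Key eq: (k + 3)·f(k+1) = (k + 7)·f(k) + (k + 17/3).
Degrees (1,1,1) ⇒ d ≤ 4.
Coefficient equations give f(k) = k*(k + 5)*(k**2 + 13*k + 54)/216.
Then R = B(k−1)f/C = k*(k + 5)*(k + 7)*(k**2 + 13*k + 54)/(72*(3*k + 17)), so s_k = R(k)·t_k = k*(-k**2 - 13*k - 54)/(36*(k**3 + 13*k**2 + 54*k + 72)).
Verify: 2*(-3*k - 17)/(k**5 + 25*k**4 + 245*k**3 + 1175*k**2 + 2754*k + 2520) matches t_k.
Evaluate: s_(n+1) = (-n**3 - 16*n**2 - 83*n - 68)/(36*(n**3 + 16*n**2 + 83*n + 140)); subtract s_(2) = -7/360 ⇒ S(n) = (-n**3 - 16*n**2 - 83*n + 100)/(120*(n**3 + 16*n**2 + 83*n + 140)).

S(n) = (-n**3 - 16*n**2 - 83*n + 100)/(120*(n**3 + 16*n**2 + 83*n + 140))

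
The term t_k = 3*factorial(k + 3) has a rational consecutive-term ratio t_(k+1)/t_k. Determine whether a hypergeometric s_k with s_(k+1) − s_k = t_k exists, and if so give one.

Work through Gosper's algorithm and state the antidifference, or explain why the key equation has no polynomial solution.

none (Gosper's algorithm certifies no s_k)

Ratio r(k) = k + 4.
Take A(k)=k + 4, B(k)=1, C(k)=1.
Key eq: (k + 4)·f(k+1) = (1)·f(k) + (1).
Bound: deg f ≤ -1.
d = -1 < 0 ⇒ no nonzero polynomial f; not summable.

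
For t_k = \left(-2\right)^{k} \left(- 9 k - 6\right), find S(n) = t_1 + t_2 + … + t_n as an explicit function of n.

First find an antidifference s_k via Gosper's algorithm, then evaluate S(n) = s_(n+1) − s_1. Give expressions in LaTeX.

Compute t_(k+1)/t_k: get 2*(-3*k - 5)/(3*k + 2).
Take A(k)=-2, B(k)=1, C(k)=k + 2/3.
f must satisfy (-2)·f(k+1) − (1)·f(k) = k + 2/3.
Bound: deg f ≤ 1.
Coefficient equations give f(k) = -k/3.
Certificate R = B(k−1)f/C = -k/(3*k + 2) gives s_k = 3*(-2)**k*k.
s_(k+1) − s_k = (-2)**k*(-9*k - 6) = t_k.
Evaluate: s_(n+1) = (-2)**(n + 1)*(3*n + 3); subtract s_(1) = -6 ⇒ S(n) = -6*(-2)**n*n - 6*(-2)**n + 6.

S(n) = - 6 \left(-2\right)^{n} n - 6 \left(-2\right)^{n} + 6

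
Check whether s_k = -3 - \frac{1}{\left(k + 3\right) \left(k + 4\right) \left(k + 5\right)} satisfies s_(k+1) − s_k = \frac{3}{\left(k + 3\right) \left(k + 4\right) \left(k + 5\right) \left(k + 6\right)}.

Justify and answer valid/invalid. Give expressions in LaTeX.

valid; difference matches t_k

s_(k+1) = -3 - 1/((k + 4)*(k + 5)*(k + 6))
s_(k+1) − s_k = 3/((k + 3)*(k + 4)*(k + 5)*(k + 6))
(s_(k+1) − s_k) − t_k = 0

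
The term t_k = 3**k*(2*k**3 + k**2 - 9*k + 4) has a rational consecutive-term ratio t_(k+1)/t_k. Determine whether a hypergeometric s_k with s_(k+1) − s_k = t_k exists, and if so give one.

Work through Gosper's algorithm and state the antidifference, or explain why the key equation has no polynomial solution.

s_k = 3**k*(k**3 - 4*k**2 + 3*k + 2)

The ratio is 3*(2*k**3 + 7*k**2 - k - 2)/(2*k**3 + k**2 - 9*k + 4).
Factor: A=3; B=1; C=k**3 + k**2/2 - 9*k/2 + 2.
Set up (3)·f(k+1) − (1)·f(k) − (k**3 + k**2/2 - 9*k/2 + 2) = 0.
Bound: deg f ≤ 3.
Solve for f: f(k) = (k - 2)*(k**2 - 2*k - 1)/2 (degree 3 ≤ 3).
Certificate R = B(k−1)f/C = (k - 2)*(k**2 - 2*k - 1)/((2*k - 1)*(k**2 + k - 4)) gives s_k = 3**k*(k**3 - 4*k**2 + 3*k + 2).
Check: Δs_k = 3**k*(2*k**3 + k**2 - 9*k + 4). ✓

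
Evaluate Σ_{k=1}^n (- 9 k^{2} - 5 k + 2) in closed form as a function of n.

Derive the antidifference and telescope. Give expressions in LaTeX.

S(n) = n \left(- 3 n^{2} - 7 n - 2\right)

Compute t_(k+1)/t_k: get (9*k**2 + 23*k + 12)/(9*k**2 + 5*k - 2).
A = 1, B = 1, C = k**2 + 5*k/9 - 2/9.
f must satisfy (1)·f(k+1) − (1)·f(k) = k**2 + 5*k/9 - 2/9.
Degrees (0,0,2) ⇒ d ≤ 3.
Coefficient equations give f(k) = k*(3*k**2 - 2*k - 3)/9.
Then R = B(k−1)f/C = k*(3*k**2 - 2*k - 3)/(9*k**2 + 5*k - 2), so s_k = R(k)·t_k = k*(-3*k**2 + 2*k + 3).
Check: Δs_k = -9*k**2 - 5*k + 2. ✓
Evaluate: s_(n+1) = -3*n**3 - 7*n**2 - 2*n + 2; subtract s_(1) = 2 ⇒ S(n) = n*(-3*n**2 - 7*n - 2).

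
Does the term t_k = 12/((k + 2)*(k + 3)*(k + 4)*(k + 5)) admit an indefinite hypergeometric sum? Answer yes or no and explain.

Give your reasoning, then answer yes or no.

Compute t_(k+1)/t_k: get (k + 2)/(k + 6).
Normal form (A,B,C) = (k + 2, k + 6, 1).
Key eq: (k + 2)·f(k+1) = (k + 5)·f(k) + (1).
Bound: deg f ≤ 3.
Match coefficients ⇒ f(k) = k*(k**2 + 9*k + 26)/72.
Then R = B(k−1)f/C = k*(k + 5)*(k**2 + 9*k + 26)/72, so s_k = R(k)·t_k = k*(k**2 + 9*k + 26)/(6*(k + 2)*(k + 3)*(k + 4)).
Δs = 12/(k**4 + 14*k**3 + 71*k**2 + 154*k + 120), as required.

Yes. s_k = k*(k**2 + 9*k + 26)/(6*(k + 2)*(k + 3)*(k + 4)).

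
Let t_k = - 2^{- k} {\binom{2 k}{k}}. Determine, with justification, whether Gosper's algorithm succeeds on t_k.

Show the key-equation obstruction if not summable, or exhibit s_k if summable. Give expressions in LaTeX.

r(k) = (2*k + 1)/(k + 1) after simplifying.
Take A(k)=2*k + 1, B(k)=k + 1, C(k)=1.
Key eq: (2*k + 1)·f(k+1) = (k)·f(k) + (1).
deg f ≤ -1 (via 1,1,0).
d = -1 < 0 ⇒ no nonzero polynomial f; not summable.

No. Not Gosper-summable.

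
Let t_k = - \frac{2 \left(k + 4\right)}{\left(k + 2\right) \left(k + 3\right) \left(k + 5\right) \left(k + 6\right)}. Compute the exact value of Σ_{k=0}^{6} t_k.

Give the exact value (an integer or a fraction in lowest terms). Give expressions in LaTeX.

Σ = -49/540

t_(k+1)/t_k = (k + 2)*(k + 5)**2/((k + 4)**2*(k + 7)).
So A=k + 2 and B=k + 7, with C=k**2 + 8*k + 16.
Need (k + 2)·f(k+1) − (k + 6)·f(k) = k**2 + 8*k + 16.
Bound: deg f ≤ 4.
Solve for f: f(k) = k*(k + 3)*(k + 4)*(k + 7)/20 (degree 4 ≤ 4).
Then R = B(k−1)f/C = k*(k + 3)*(k + 6)*(k + 7)/(20*(k + 4)), so s_k = R(k)·t_k = k*(-k - 7)/(10*(k**2 + 7*k + 10)).
s_(k+1) − s_k = 2*(-k - 4)/(k**4 + 16*k**3 + 91*k**2 + 216*k + 180) = t_k.
Σ_(k=0)^(6) t_k = s_(7) − s_(0) = -49/540 − (0) = -49/540.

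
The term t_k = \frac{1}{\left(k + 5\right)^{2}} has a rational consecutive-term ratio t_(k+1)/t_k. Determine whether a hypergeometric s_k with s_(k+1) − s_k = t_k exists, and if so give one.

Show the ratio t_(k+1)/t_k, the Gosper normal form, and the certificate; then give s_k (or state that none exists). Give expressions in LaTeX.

none (Gosper's algorithm certifies no s_k)

Ratio r(k) = (k + 5)**2/(k + 6)**2.
Factor: A=k**2 + 10*k + 25; B=k**2 + 12*k + 36; C=1.
Key eq: (k**2 + 10*k + 25)·f(k+1) = (k**2 + 10*k + 25)·f(k) + (1).
Degrees (2,2,0) ⇒ d ≤ 0.
Put f(k) = c0: A·f(k+1) − B(k−1)·f(k) − C = -1; need -1 = 0 — inconsistent ⇒ no f, not summable.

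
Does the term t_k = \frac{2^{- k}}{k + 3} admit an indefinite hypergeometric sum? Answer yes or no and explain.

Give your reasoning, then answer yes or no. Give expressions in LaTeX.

t_(k+1)/t_k = (k + 3)/(2*(k + 4)).
Normal form (A,B,C) = (k/2 + 3/2, k + 4, 1).
Need (k/2 + 3/2)·f(k+1) − (k + 3)·f(k) = 1.
Degrees (1,1,0) ⇒ d ≤ -1.
d = -1 < 0 ⇒ no nonzero polynomial f; not summable.

No. Not Gosper-summable.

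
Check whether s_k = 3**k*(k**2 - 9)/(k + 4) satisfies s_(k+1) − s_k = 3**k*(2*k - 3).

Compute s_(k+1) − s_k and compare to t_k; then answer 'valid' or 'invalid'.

Invalid: residual 3**k*(-2*k**2 - 4*k + 9)/(k**2 + 9*k + 20) ≠ 0.

s_(k+1) = 3**(k + 1)*((k + 1)**2 - 9)/(k + 5)
s_(k+1) − s_k = 3**k*(2*k**3 + 13*k**2 + 9*k - 51)/(k**2 + 9*k + 20)
(s_(k+1) − s_k) − t_k = 3**k*(-2*k**2 - 4*k + 9)/(k**2 + 9*k + 20)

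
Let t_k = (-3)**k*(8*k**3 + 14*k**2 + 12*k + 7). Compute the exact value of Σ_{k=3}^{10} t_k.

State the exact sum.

Σ = 450306432

r(k) = 3*(-8*k**3 - 38*k**2 - 64*k - 41)/(8*k**3 + 14*k**2 + 12*k + 7) after simplifying.
A = -3, B = 1, C = k**3 + 7*k**2/4 + 3*k/2 + 7/8.
Set up (-3)·f(k+1) − (1)·f(k) − (k**3 + 7*k**2/4 + 3*k/2 + 7/8) = 0.
From deg A=0, deg B=0, deg C=3: d=3.
Coefficient equations give f(k) = -(2*k**3 - k**2 + 1)/8.
So s_k = (B(k−1)f/C)·t_k = (-(2*k**3 - k**2 + 1)/(8*k**3 + 14*k**2 + 12*k + 7))·t_k = (-3)**k*(-2*k**3 + k**2 - 1).
Verify: (-3)**k*(8*k**3 + 14*k**2 + 12*k + 7) matches t_k.
Sum = s_(11) − s_(3); s_(11) = 450307674, s_(3) = 1242 ⇒ 450306432.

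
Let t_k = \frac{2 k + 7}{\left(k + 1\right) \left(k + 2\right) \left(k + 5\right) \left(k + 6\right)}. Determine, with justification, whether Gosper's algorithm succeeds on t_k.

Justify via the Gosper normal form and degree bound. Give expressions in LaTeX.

Yes. s_k = \frac{k \left(k + 6\right)}{5 \left(k^{2} + 6 k + 5\right)}.

Compute t_(k+1)/t_k: get (k + 1)*(k + 5)*(2*k + 9)/((k + 3)*(k + 7)*(2*k + 7)).
A = k + 1, B = k + 7, C = k**3 + 21*k**2/2 + 73*k/2 + 42.
f must satisfy (k + 1)·f(k+1) − (k + 6)·f(k) = k**3 + 21*k**2/2 + 73*k/2 + 42.
Bound: deg f ≤ 5.
Solving with deg f ≤ 5: f(k) = k*(k + 2)*(k + 3)*(k + 4)*(k + 6)/10.
R(k) = B(k−1)·f(k)/C(k) = k*(k + 2)*(k + 6)**2/(5*(2*k + 7)); s_k = R·t_k = k*(k + 6)/(5*(k**2 + 6*k + 5)).
Δs = (2*k + 7)/(k**4 + 14*k**3 + 65*k**2 + 112*k + 60), as required.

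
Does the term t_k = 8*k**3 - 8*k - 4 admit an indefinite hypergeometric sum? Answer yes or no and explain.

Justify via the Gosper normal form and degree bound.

Step 1: r(k) = (2*k - 2*(k + 1)**3 + 3)/(-2*k**3 + 2*k + 1).
Normal form (A,B,C) = (1, 1, k**3 - k - 1/2).
Set up (1)·f(k+1) − (1)·f(k) − (k**3 - k - 1/2) = 0.
deg f ≤ 4 (via 0,0,3).
Coefficient equations give f(k) = k**2*(k**2 - 2*k - 1)/4.
So s_k = (B(k−1)f/C)·t_k = (k**2*(k**2 - 2*k - 1)/(2*(2*k**3 - 2*k - 1)))·t_k = 2*k**2*(k**2 - 2*k - 1).
Δs = 8*k**3 - 8*k - 4, as required.

Yes. s_k = 2*k**2*(k**2 - 2*k - 1).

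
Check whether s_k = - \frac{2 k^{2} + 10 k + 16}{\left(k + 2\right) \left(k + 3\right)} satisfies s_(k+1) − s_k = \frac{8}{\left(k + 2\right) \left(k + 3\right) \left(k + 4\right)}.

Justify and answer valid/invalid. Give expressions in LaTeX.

s_(k+1) = 2*(-5*k - (k + 1)**2 - 13)/((k + 3)*(k + 4))
s_(k+1) − s_k = 8/(k**3 + 9*k**2 + 26*k + 24)
(s_(k+1) − s_k) − t_k = 0

Valid: the claim telescopes to t_k.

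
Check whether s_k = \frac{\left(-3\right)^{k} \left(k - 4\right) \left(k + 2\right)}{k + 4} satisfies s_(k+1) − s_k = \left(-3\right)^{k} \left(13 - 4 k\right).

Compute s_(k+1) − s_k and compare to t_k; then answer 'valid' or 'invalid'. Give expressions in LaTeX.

s_(k+1) = (-3)**(k + 1)*(k**2 - 9)/(k + 5)
s_(k+1) − s_k = (-3)**k*(-4*k**3 - 15*k**2 + 45*k + 148)/(k**2 + 9*k + 20)
(s_(k+1) − s_k) − t_k = 8*(-3)**k*(k**2 + k - 14)/(k**2 + 9*k + 20)

Invalid: residual \frac{8 \left(-3\right)^{k} \left(k^{2} + k - 14\right)}{k^{2} + 9 k + 20} ≠ 0.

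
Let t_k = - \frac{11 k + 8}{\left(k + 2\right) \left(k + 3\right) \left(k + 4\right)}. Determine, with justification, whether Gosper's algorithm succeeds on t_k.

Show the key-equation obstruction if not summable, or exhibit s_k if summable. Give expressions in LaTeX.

r(k) = (k + 2)*(11*k + 19)/((k + 5)*(11*k + 8)) after simplifying.
So A=k + 2 and B=k + 5, with C=k + 8/11.
Key eq: (k + 2)·f(k+1) = (k + 4)·f(k) + (k + 8/11).
d = 2 from the (1,1,1) case.
Solve for f: f(k) = k*(5*k + 3)/22 (degree 2 ≤ 2).
Certificate R = B(k−1)f/C = k*(k + 4)*(5*k + 3)/(2*(11*k + 8)) gives s_k = k*(-5*k - 3)/(2*(k + 2)*(k + 3)).
Δs = (-11*k - 8)/(k**3 + 9*k**2 + 26*k + 24), as required.

Yes. s_k = \frac{k \left(- 5 k - 3\right)}{2 \left(k + 2\right) \left(k + 3\right)}.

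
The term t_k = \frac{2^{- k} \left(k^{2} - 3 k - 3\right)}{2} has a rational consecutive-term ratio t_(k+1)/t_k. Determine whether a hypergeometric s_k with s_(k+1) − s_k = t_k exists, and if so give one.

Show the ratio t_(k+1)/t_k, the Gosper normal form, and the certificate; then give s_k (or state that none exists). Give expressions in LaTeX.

s_k = 2^{- k} \left(- k^{2} + k + 3\right)

t_(k+1)/t_k = (k**2 - k - 5)/(2*(k**2 - 3*k - 3)).
So A=1/2 and B=1, with C=k**2 - 3*k - 3.
Set up (1/2)·f(k+1) − (1)·f(k) − (k**2 - 3*k - 3) = 0.
deg f ≤ 2 (via 0,0,2).
Coefficient equations give f(k) = -2*(k**2 - k - 3).
Certificate R = B(k−1)f/C = -2*(k**2 - k - 3)/(k**2 - 3*k - 3) gives s_k = (-k**2 + k + 3)/2**k.
s_(k+1) − s_k = (k**2 - 3*k - 3)/(2*2**k) = t_k.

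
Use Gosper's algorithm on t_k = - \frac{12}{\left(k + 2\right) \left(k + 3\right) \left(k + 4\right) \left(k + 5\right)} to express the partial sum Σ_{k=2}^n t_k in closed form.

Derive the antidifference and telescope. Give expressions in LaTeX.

t_(k+1)/t_k = (k + 2)/(k + 6).
So A=k + 2 and B=k + 6, with C=1.
Key eq: (k + 2)·f(k+1) = (k + 5)·f(k) + (1).
Degrees (1,1,0) ⇒ d ≤ 3.
A polynomial solution: f(k) = k*(k**2 + 9*k + 26)/72.
R(k) = B(k−1)·f(k)/C(k) = k*(k + 5)*(k**2 + 9*k + 26)/72; s_k = R·t_k = k*(-k**2 - 9*k - 26)/(6*(k + 2)*(k + 3)*(k + 4)).
Verify: -12/(k**4 + 14*k**3 + 71*k**2 + 154*k + 120) matches t_k.
Evaluate: s_(n+1) = (-n**3 - 12*n**2 - 47*n - 36)/(6*(n**3 + 12*n**2 + 47*n + 60)); subtract s_(2) = -2/15 ⇒ S(n) = (-n**3 - 12*n**2 - 47*n + 60)/(30*(n**3 + 12*n**2 + 47*n + 60)).

S(n) = \frac{- n^{3} - 12 n^{2} - 47 n + 60}{30 \left(n^{3} + 12 n^{2} + 47 n + 60\right)}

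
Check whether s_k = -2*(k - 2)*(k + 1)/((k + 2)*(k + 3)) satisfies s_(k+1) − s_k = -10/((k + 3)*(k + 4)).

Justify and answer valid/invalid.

Invalid: residual 2*(6 - k)/(k**3 + 9*k**2 + 26*k + 24) ≠ 0.

s_(k+1) = -2*(k - 1)*(k + 2)/((k + 3)*(k + 4))
s_(k+1) − s_k = 4*(-3*k - 2)/(k**3 + 9*k**2 + 26*k + 24)
(s_(k+1) − s_k) − t_k = 2*(6 - k)/(k**3 + 9*k**2 + 26*k + 24)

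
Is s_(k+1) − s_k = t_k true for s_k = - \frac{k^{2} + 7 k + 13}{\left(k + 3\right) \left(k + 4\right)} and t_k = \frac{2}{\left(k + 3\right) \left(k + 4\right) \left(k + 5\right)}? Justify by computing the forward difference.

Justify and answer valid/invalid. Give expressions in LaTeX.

s_(k+1) = (-7*k - (k + 1)**2 - 20)/((k + 4)*(k + 5))
s_(k+1) − s_k = 2/(k**3 + 12*k**2 + 47*k + 60)
(s_(k+1) − s_k) − t_k = 0

Valid: the claim telescopes to t_k.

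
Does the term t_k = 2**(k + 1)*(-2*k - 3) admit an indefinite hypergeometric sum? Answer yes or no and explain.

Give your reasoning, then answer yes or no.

Ratio r(k) = 2*(2*k + 5)/(2*k + 3).
A = 2, B = 1, C = k + 3/2.
Key eq: (2)·f(k+1) = (1)·f(k) + (k + 3/2).
Degrees (0,0,1) ⇒ d ≤ 1.
Solve for f: f(k) = (2*k - 1)/2 (degree 1 ≤ 1).
So s_k = (B(k−1)f/C)·t_k = ((2*k - 1)/(2*k + 3))·t_k = 2**(k + 1)*(1 - 2*k).
Check: Δs_k = 2**(k + 1)*(-2*k - 3). ✓

Yes. s_k = 2**(k + 1)*(1 - 2*k).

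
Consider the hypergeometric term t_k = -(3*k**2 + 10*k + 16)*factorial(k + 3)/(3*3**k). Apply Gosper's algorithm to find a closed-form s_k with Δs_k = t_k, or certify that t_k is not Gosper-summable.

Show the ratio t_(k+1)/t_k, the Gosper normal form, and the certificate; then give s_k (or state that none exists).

Ratio r(k) = (k + 4)*(10*k + 3*(k + 1)**2 + 26)/(3*(3*k**2 + 10*k + 16)).
So A=k/3 + 4/3 and B=1, with C=k**2 + 10*k/3 + 16/3.
Solve (k/3 + 4/3)·f(k+1) − (1)·f(k) = k**2 + 10*k/3 + 16/3.
Bound: deg f ≤ 1.
A polynomial solution: f(k) = 3*k + 4.
Certificate R = B(k−1)f/C = 3*(3*k + 4)/(3*k**2 + 10*k + 16) gives s_k = -(3*k + 4)*factorial(k + 3)/3**k.
s_(k+1) − s_k = -(3*k**2 + 10*k + 16)*factorial(k + 3)/(3*3**k) = t_k.

s_k = -(3*k + 4)*factorial(k + 3)/3**k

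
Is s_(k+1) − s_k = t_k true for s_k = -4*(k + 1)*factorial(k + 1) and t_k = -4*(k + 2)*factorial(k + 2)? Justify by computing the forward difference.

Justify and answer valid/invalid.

s_(k+1) = -4*(k + 2)*factorial(k + 2)
s_(k+1) − s_k = -4*(k**2 + 3*k + 3)*factorial(k + 1)
(s_(k+1) − s_k) − t_k = 4*(k + 1)*factorial(k + 1)

Invalid: residual 4*(k + 1)*factorial(k + 1) ≠ 0.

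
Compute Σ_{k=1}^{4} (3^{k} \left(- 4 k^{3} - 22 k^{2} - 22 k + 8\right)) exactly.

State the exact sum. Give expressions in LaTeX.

t_(k+1)/t_k = 3*(2*k**3 + 17*k**2 + 39*k + 20)/(2*k**3 + 11*k**2 + 11*k - 4).
Factor: A=3; B=1; C=k**3 + 11*k**2/2 + 11*k/2 - 2.
f must satisfy (3)·f(k+1) − (1)·f(k) = k**3 + 11*k**2/2 + 11*k/2 - 2.
d = 3 from the (0,0,3) case.
Match coefficients ⇒ f(k) = (k + 1)*(k**2 - 2)/2.
Then R = B(k−1)f/C = (k + 1)*(k**2 - 2)/((k + 4)*(2*k**2 + 3*k - 1)), so s_k = R(k)·t_k = 2*3**k*(-k**3 - k**2 + 2*k + 2).
Verify: 3**k*(-4*k**3 - 22*k**2 - 22*k + 8) matches t_k.
Sum = s_(5) − s_(1); s_(5) = -67068, s_(1) = 12 ⇒ -67080.

Σ = -67080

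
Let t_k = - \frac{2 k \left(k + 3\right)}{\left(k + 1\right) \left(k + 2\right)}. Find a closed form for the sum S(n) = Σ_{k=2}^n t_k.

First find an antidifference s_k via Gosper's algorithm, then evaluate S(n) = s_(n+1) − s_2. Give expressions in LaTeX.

S(n) = \frac{2 \left(- 3 n^{2} - n + 4\right)}{3 \left(n + 2\right)}

t_(k+1)/t_k = (k + 1)**2*(k + 4)/(k*(k + 3)**2).
Factor: A=k + 1; B=k + 3; C=k**2 + 3*k.
f must satisfy (k + 1)·f(k+1) − (k + 2)·f(k) = k**2 + 3*k.
Degrees (1,1,2) ⇒ d ≤ 2.
Match coefficients ⇒ f(k) = k*(k - 1).
Certificate R = B(k−1)f/C = (k - 1)*(k + 2)/(k + 3) gives s_k = 2*k*(1 - k)/(k + 1).
Verify: 2*k*(-k - 3)/(k**2 + 3*k + 2) matches t_k.
s_(n+1) = 2*n*(-n - 1)/(n + 2) and s_(2) = -4/3, so S(n) = 2*(-3*n**2 - n + 4)/(3*(n + 2)).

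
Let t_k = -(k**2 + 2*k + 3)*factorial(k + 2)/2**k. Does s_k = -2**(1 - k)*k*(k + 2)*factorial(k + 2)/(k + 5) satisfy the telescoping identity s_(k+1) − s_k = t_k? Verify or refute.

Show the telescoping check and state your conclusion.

s_(k+1) = -(k + 1)*(k + 3)*factorial(k + 3)/(2**k*(k + 6))
s_(k+1) − s_k = -(k**4 + 10*k**3 + 34*k**2 + 60*k + 45)*factorial(k + 2)/(2**k*(k + 5)*(k + 6))
(s_(k+1) − s_k) − t_k = 3*(k**3 + 7*k**2 + 11*k + 15)*factorial(k + 2)/(2**k*(k + 5)*(k + 6))

Invalid: residual 3*(k**3 + 7*k**2 + 11*k + 15)*factorial(k + 2)/(2**k*(k + 5)*(k + 6)) ≠ 0.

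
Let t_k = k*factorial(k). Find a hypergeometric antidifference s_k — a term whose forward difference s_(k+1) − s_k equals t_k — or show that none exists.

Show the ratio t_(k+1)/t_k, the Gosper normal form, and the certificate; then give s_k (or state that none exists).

Step 1: r(k) = (k + 1)**2/k.
Gosper form: A/B · C(k+1)/C(k) with A=k + 1, B=1, C=k.
f must satisfy (k + 1)·f(k+1) − (1)·f(k) = k.
From deg A=1, deg B=0, deg C=1: d=0.
Solve for f: f(k) = 1 (degree 0 ≤ 0).
Certificate R = B(k−1)f/C = 1/k gives s_k = factorial(k).
Δs = k*factorial(k), as required.

s_k = factorial(k)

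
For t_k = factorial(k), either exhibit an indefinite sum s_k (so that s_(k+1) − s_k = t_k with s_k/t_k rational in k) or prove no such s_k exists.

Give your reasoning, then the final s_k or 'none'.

no hypergeometric antidifference exists

r(k) = k + 1 after simplifying.
So A=k + 1 and B=1, with C=1.
Set up (k + 1)·f(k+1) − (1)·f(k) − (1) = 0.
From deg A=1, deg B=0, deg C=0: d=-1.
Negative degree bound (-1): no f exists, t_k not Gosper-summable.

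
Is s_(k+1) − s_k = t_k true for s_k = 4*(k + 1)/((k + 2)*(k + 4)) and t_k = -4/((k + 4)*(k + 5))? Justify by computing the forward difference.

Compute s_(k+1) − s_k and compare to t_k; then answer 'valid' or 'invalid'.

s_(k+1) = 4*(k + 2)/((k + 3)*(k + 5))
s_(k+1) − s_k = 4*(-k**2 - 3*k + 1)/(k**4 + 14*k**3 + 71*k**2 + 154*k + 120)
(s_(k+1) − s_k) − t_k = 4*(2*k + 7)/(k**4 + 14*k**3 + 71*k**2 + 154*k + 120)

Invalid: residual 4*(2*k + 7)/(k**4 + 14*k**3 + 71*k**2 + 154*k + 120) ≠ 0.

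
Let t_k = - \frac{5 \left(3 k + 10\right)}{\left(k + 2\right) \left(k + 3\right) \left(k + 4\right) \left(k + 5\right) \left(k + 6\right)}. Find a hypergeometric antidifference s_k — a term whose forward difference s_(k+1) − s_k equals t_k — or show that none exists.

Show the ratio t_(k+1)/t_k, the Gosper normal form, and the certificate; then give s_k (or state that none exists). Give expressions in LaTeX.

r(k) = (k + 2)*(3*k + 13)/((k + 7)*(3*k + 10)) after simplifying.
So A=k + 2 and B=k + 7, with C=k + 10/3.
f must satisfy (k + 2)·f(k+1) − (k + 6)·f(k) = k + 10/3.
Degrees (1,1,1) ⇒ d ≤ 4.
Solving with deg f ≤ 4: f(k) = k*(k + 3)*(k**2 + 11*k + 38)/120.
So s_k = (B(k−1)f/C)·t_k = (k*(k + 3)*(k + 6)*(k**2 + 11*k + 38)/(40*(3*k + 10)))·t_k = k*(-k**2 - 11*k - 38)/(8*(k**3 + 11*k**2 + 38*k + 40)).
Verify: 5*(-3*k - 10)/(k**5 + 20*k**4 + 155*k**3 + 580*k**2 + 1044*k + 720) matches t_k.

s_k = \frac{k \left(- k^{2} - 11 k - 38\right)}{8 \left(k^{3} + 11 k^{2} + 38 k + 40\right)}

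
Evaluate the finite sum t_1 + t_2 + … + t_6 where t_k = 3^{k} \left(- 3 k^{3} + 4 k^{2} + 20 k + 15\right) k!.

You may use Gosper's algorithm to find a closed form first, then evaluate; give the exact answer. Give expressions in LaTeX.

Σ = -198404658

The ratio is 3*(3*k**4 + 8*k**3 - 14*k**2 - 55*k - 36)/(3*k**3 - 4*k**2 - 20*k - 15).
So A=3*k + 3 and B=1, with C=k**3 - 4*k**2/3 - 20*k/3 - 5.
Key eq: (3*k + 3)·f(k+1) = (1)·f(k) + (k**3 - 4*k**2/3 - 20*k/3 - 5).
Degrees (1,0,3) ⇒ d ≤ 2.
Coefficient equations give f(k) = (k**2 - 4*k - 3)/3.
Then R = B(k−1)f/C = (k**2 - 4*k - 3)/(3*k**3 - 4*k**2 - 20*k - 15), so s_k = R(k)·t_k = 3**k*(-k**2 + 4*k + 3)*factorial(k).
Check: Δs_k = 3**k*(-3*k**3 + 4*k**2 + 20*k + 15)*factorial(k). ✓
Σ_(k=1)^(6) t_k = s_(7) − s_(1) = -198404640 − (18) = -198404658.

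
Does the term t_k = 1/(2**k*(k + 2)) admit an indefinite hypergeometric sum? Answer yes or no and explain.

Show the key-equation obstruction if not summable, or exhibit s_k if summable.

Step 1: r(k) = (k + 2)/(2*(k + 3)).
Gosper form: A/B · C(k+1)/C(k) with A=k/2 + 1, B=k + 3, C=1.
Set up (k/2 + 1)·f(k+1) − (k + 2)·f(k) − (1) = 0.
d = -1 from the (1,1,0) case.
deg f ≤ -1 is impossible — no certificate.

No — t_k has no hypergeometric antidifference.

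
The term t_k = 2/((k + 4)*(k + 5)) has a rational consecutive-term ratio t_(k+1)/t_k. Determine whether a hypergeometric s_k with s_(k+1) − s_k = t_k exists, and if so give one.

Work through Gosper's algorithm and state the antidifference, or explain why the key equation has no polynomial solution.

s_k = k/(2*(k + 4))

Compute t_(k+1)/t_k: get (k + 4)/(k + 6).
Normal form (A,B,C) = (k + 4, k + 6, 1).
Set up (k + 4)·f(k+1) − (k + 5)·f(k) − (1) = 0.
Bound: deg f ≤ 1.
Solve for f: f(k) = k/4 (degree 1 ≤ 1).
So s_k = (B(k−1)f/C)·t_k = (k*(k + 5)/4)·t_k = k/(2*(k + 4)).
Δs = 2/(k**2 + 9*k + 20), as required.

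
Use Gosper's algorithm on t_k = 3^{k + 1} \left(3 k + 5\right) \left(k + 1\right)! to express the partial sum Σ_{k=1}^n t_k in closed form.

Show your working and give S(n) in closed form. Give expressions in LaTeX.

Compute t_(k+1)/t_k: get 3*(k + 2)*(3*k + 8)/(3*k + 5).
Normal form (A,B,C) = (3*k + 6, 1, k + 5/3).
f must satisfy (3*k + 6)·f(k+1) − (1)·f(k) = k + 5/3.
From deg A=1, deg B=0, deg C=1: d=0.
Solving with deg f ≤ 0: f(k) = 1/3.
So s_k = (B(k−1)f/C)·t_k = (1/(3*k + 5))·t_k = 3**(k + 1)*factorial(k + 1).
Δs = 3**(k + 1)*(3*k + 5)*factorial(k + 1), as required.
s_(n+1) = 3**(n + 2)*factorial(n + 2) and s_(1) = 18, so S(n) = 9*3**n*factorial(n + 2) - 18.

S(n) = 9 \cdot 3^{n} \left(n + 2\right)! - 18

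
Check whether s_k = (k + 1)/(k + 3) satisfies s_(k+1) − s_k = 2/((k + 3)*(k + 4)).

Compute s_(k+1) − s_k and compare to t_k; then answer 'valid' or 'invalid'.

s_(k+1) = (k + 2)/(k + 4)
s_(k+1) − s_k = 2/(k**2 + 7*k + 12)
(s_(k+1) − s_k) − t_k = 0

valid (s_(k+1) − s_k reduces to t_k)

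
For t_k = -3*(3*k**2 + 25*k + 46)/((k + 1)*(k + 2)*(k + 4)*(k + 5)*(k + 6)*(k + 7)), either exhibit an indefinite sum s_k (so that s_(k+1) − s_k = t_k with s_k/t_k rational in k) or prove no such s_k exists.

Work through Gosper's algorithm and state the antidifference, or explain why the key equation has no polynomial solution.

The ratio is (k + 1)*(k + 4)*(25*k + 3*(k + 1)**2 + 71)/((k + 3)*(k + 8)*(3*k**2 + 25*k + 46)).
A = k + 1, B = k + 8, C = k**3 + 34*k**2/3 + 121*k/3 + 46.
Key eq: (k + 1)·f(k+1) = (k + 7)·f(k) + (k**3 + 34*k**2/3 + 121*k/3 + 46).
From deg A=1, deg B=1, deg C=3: d=6.
Coefficient equations give f(k) = k*(k + 2)*(k + 3)*(k + 5)*(k**2 + 11*k + 34)/72.
R(k) = B(k−1)·f(k)/C(k) = k*(k + 2)*(k + 5)*(k + 7)*(k**2 + 11*k + 34)/(24*(3*k**2 + 25*k + 46)); s_k = R·t_k = k*(-k**2 - 11*k - 34)/(8*(k**3 + 11*k**2 + 34*k + 24)).
Δs = 3*(-3*k**2 - 25*k - 46)/(k**6 + 25*k**5 + 247*k**4 + 1219*k**3 + 3112*k**2 + 3796*k + 1680), as required.

s_k = k*(-k**2 - 11*k - 34)/(8*(k**3 + 11*k**2 + 34*k + 24))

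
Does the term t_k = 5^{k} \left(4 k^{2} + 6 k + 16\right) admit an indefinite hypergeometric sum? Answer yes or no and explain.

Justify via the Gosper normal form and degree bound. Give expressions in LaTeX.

Yes. s_k = 5^{k} \left(k^{2} - k + 4\right).

r(k) = 5*(2*k**2 + 7*k + 13)/(2*k**2 + 3*k + 8) after simplifying.
Gosper form: A/B · C(k+1)/C(k) with A=5, B=1, C=k**2 + 3*k/2 + 4.
Set up (5)·f(k+1) − (1)·f(k) − (k**2 + 3*k/2 + 4) = 0.
Bound: deg f ≤ 2.
A polynomial solution: f(k) = (k**2 - k + 4)/4.
So s_k = (B(k−1)f/C)·t_k = ((k**2 - k + 4)/(2*(2*k**2 + 3*k + 8)))·t_k = 5**k*(k**2 - k + 4).
s_(k+1) − s_k = 5**k*(4*k**2 + 6*k + 16) = t_k.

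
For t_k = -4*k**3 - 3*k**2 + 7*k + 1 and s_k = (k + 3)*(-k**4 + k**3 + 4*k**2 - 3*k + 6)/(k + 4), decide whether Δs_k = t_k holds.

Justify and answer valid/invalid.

s_(k+1) = (-k**5 - 7*k**4 - 11*k**3 + 8*k**2 + 23*k + 28)/(k + 5)
s_(k+1) − s_k = (-4*k**5 - 36*k**4 - 80*k**3 + 13*k**2 + 117*k + 22)/(k**2 + 9*k + 20)
(s_(k+1) − s_k) − t_k = (3*k**4 + 20*k**3 + 9*k**2 - 32*k + 2)/(k**2 + 9*k + 20)

Invalid: residual (3*k**4 + 20*k**3 + 9*k**2 - 32*k + 2)/(k**2 + 9*k + 20) ≠ 0.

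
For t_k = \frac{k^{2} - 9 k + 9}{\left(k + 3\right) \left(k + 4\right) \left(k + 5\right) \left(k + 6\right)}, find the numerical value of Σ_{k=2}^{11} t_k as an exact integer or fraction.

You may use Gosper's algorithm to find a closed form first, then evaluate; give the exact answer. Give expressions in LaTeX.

Σ = -53/5712

Ratio r(k) = -(k + 3)*(9*k - (k + 1)**2)/((k + 7)*(k**2 - 9*k + 9)).
Take A(k)=k + 3, B(k)=k + 7, C(k)=k**2 - 9*k + 9.
Key eq: (k + 3)·f(k+1) = (k + 6)·f(k) + (k**2 - 9*k + 9).
deg f ≤ 3 (via 1,1,2).
Solve for f: f(k) = k*(k**2 - 8*k + 67)/20 (degree 3 ≤ 3).
Then R = B(k−1)f/C = k*(k + 6)*(k**2 - 8*k + 67)/(20*(k**2 - 9*k + 9)), so s_k = R(k)·t_k = k*(k**2 - 8*k + 67)/(20*(k + 3)*(k + 4)*(k + 5)).
Verify: (k**2 - 9*k + 9)/(k**4 + 18*k**3 + 119*k**2 + 342*k + 360) matches t_k.
Evaluate s at k=12 and k=2: 23/1360 and 11/420; difference -53/5712.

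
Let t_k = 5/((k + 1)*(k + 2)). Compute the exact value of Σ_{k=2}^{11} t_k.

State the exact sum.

Ratio r(k) = (k + 1)/(k + 3).
So A=k + 1 and B=k + 3, with C=1.
Key eq: (k + 1)·f(k+1) = (k + 2)·f(k) + (1).
d = 1 from the (1,1,0) case.
Solve for f: f(k) = k (degree 1 ≤ 1).
Then R = B(k−1)f/C = k*(k + 2), so s_k = R(k)·t_k = 5*k/(k + 1).
Δs = 5/(k**2 + 3*k + 2), as required.
Sum = s_(12) − s_(2); s_(12) = 60/13, s_(2) = 10/3 ⇒ 50/39.

Σ = 50/39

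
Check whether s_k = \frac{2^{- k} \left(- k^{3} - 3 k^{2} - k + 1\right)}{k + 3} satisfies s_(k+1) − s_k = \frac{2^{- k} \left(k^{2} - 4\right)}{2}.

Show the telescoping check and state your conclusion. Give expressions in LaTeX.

s_(k+1) = (-k - (k + 1)**3 - 3*(k + 1)**2)/(2*2**k*(k + 4))
s_(k+1) − s_k = (k**4 + 5*k**3 - 2*k**2 - 28*k - 20)/(2*2**k*(k**2 + 7*k + 12))
(s_(k+1) − s_k) − t_k = (-k**3 - 5*k**2 + 14)/(2**k*(k**2 + 7*k + 12))

Invalid: residual \frac{2^{- k} \left(- k^{3} - 5 k^{2} + 14\right)}{k^{2} + 7 k + 12} ≠ 0.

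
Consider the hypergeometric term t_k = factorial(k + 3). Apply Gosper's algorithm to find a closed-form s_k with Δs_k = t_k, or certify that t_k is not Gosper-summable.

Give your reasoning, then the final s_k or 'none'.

no hypergeometric antidifference exists

Step 1: r(k) = k + 4.
So A=k + 4 and B=1, with C=1.
Solve (k + 4)·f(k+1) − (1)·f(k) = 1.
Bound: deg f ≤ -1.
Negative degree bound (-1): no f exists, t_k not Gosper-summable.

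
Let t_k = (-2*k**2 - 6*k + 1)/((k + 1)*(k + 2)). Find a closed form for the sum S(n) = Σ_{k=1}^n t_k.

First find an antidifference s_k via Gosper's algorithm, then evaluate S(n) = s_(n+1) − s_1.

S(n) = n*(-4*n - 3)/(2*(n + 2))

r(k) = (k + 1)*(6*k + 2*(k + 1)**2 + 5)/((k + 3)*(2*k**2 + 6*k - 1)) after simplifying.
A = k + 1, B = k + 3, C = k**2 + 3*k - 1/2.
Need (k + 1)·f(k+1) − (k + 2)·f(k) = k**2 + 3*k - 1/2.
From deg A=1, deg B=1, deg C=2: d=2.
A polynomial solution: f(k) = k*(2*k - 3)/2.
R(k) = B(k−1)·f(k)/C(k) = k*(k + 2)*(2*k - 3)/(2*k**2 + 6*k - 1); s_k = R·t_k = k*(3 - 2*k)/(k + 1).
Check: Δs_k = (-2*k**2 - 6*k + 1)/(k**2 + 3*k + 2). ✓
s_(n+1) = (-2*n**2 - n + 1)/(n + 2) and s_(1) = 1/2, so S(n) = n*(-4*n - 3)/(2*(n + 2)).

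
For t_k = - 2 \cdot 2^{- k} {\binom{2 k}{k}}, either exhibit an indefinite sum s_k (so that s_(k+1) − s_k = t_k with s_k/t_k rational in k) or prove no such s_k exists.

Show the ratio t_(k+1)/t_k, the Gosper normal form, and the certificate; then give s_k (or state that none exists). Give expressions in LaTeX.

none — t_k is not Gosper-summable

Ratio r(k) = (2*k + 1)/(k + 1).
So A=2*k + 1 and B=k + 1, with C=1.
Solve (2*k + 1)·f(k+1) − (k)·f(k) = 1.
d = -1 from the (1,1,0) case.
deg f ≤ -1 is impossible — no certificate.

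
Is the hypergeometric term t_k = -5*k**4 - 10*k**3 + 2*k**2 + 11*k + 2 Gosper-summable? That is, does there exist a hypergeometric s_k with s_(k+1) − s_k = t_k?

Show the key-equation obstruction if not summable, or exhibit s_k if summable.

Yes. s_k = k*(-k**4 + 4*k**2 + 2*k - 3).

Compute t_(k+1)/t_k: get k*(5*k**3 + 30*k**2 + 58*k + 35)/(5*k**4 + 10*k**3 - 2*k**2 - 11*k - 2).
Gosper form: A/B · C(k+1)/C(k) with A=1, B=1, C=k**4 + 2*k**3 - 2*k**2/5 - 11*k/5 - 2/5.
f must satisfy (1)·f(k+1) − (1)·f(k) = k**4 + 2*k**3 - 2*k**2/5 - 11*k/5 - 2/5.
From deg A=0, deg B=0, deg C=4: d=5.
Coefficient equations give f(k) = k*(k**4 - 4*k**2 - 2*k + 3)/5.
Get s_k = R·t_k = k*(-k**4 + 4*k**2 + 2*k - 3) with R(k) = B(k−1)f(k)/C(k) = k*(k**4 - 4*k**2 - 2*k + 3)/((k - 1)*(5*k**3 + 15*k**2 + 13*k + 2)).
Check: Δs_k = -5*k**4 - 10*k**3 + 2*k**2 + 11*k + 2. ✓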